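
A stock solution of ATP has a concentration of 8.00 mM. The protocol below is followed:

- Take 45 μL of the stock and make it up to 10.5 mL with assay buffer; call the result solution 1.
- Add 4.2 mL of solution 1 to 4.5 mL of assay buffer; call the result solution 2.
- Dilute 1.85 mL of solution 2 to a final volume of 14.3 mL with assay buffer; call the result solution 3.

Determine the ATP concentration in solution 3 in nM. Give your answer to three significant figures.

Step 1: 45 μL brought to 10.5 mL → factor 10500/45 = 233.33
Step 2: 4.2 mL + 4.5 mL = 8.7 mL total → factor 8.7/4.2 = 2.0714
Step 3: 1.85 mL brought to 14.3 mL → factor 14.3/1.85 = 7.7297
Overall dilution factor = 233.33 × 2.0714 × 7.7297 = 3736
Final = 8.00 mM / 3736 = 0.002141 mM = 2.14 × 10^3 nM

2.14 × 10^3 nM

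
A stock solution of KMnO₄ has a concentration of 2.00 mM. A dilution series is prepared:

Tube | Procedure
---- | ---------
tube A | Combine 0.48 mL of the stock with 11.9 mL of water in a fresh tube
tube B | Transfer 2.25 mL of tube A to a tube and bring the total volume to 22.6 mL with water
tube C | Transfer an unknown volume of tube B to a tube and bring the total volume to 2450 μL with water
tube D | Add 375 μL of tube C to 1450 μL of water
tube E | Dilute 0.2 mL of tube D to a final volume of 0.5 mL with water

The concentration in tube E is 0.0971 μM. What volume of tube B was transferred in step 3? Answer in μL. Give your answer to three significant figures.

375 μL

Step 1: 0.48 mL + 11.9 mL = 12.38 mL total → factor 12.38/0.48 = 25.792
Step 2: 2.25 mL brought to 22.6 mL → factor 22.6/2.25 = 10.044
Step 3: v brought to 2450 μL → factor = 2450 μL/v
Step 4: 375 μL + 1450 μL = 1825 μL total → factor 1825/375 = 4.8667
Step 5: 0.2 mL brought to 0.5 mL → factor 0.5/0.2 = 2.5
Product of known-step factors = 3151.9
Overall factor = 2.00 mM / (0.0971 μM) = 20597
Step-3 factor = 20597 / 3151.9 = 6.5348
v = 2450 μL / 6.5348 = 375 μL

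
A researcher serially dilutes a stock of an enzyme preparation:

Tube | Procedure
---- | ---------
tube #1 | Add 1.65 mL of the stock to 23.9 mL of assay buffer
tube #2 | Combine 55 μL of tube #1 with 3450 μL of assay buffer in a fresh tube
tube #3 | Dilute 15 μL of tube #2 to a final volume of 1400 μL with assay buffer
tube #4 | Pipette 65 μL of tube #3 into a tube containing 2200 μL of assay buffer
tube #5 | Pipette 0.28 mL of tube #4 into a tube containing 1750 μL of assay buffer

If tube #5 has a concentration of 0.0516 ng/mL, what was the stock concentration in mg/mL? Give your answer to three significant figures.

Step 1: 1.65 mL + 23.9 mL = 25.55 mL total → factor 25.55/1.65 = 15.485
Step 2: 55 μL + 3450 μL = 3505 μL total → factor 3505/55 = 63.727
Step 3: 15 μL brought to 1400 μL → factor 1400/15 = 93.333
Step 4: 65 μL + 2200 μL = 2265 μL total → factor 2265/65 = 34.846
Step 5: 0.28 mL + 1750 μL = 2.03 mL total → factor 2.03/0.28 = 7.25
Overall dilution factor = 15.485 × 63.727 × 93.333 × 34.846 × 7.25 = 2.3268 × 10^7
Stock = 0.0516 ng/mL × 2.3268 × 10^7 = 1.201 × 10^6 ng/mL = 1.20 mg/mL

1.20 mg/mL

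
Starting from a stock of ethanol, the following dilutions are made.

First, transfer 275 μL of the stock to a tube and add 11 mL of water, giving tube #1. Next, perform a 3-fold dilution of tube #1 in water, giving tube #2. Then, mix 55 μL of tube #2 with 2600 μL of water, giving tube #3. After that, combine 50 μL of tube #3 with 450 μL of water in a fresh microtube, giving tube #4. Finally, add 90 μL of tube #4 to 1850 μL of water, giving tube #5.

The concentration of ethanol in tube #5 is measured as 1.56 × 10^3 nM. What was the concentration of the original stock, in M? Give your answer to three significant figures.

2.00 M

Step 1: 275 μL + 11 mL = 11275 μL total → factor 11275/275 = 41
Step 2: 3-fold → factor 3
Step 3: 55 μL + 2600 μL = 2655 μL total → factor 2655/55 = 48.273
Step 4: 50 μL + 450 μL = 500 μL total → factor 500/50 = 10
Step 5: 90 μL + 1850 μL = 1940 μL total → factor 1940/90 = 21.556
Overall dilution factor = 41 × 3 × 48.273 × 10 × 21.556 = 1.2799 × 10^6
Stock = 1.56 × 10^3 nM × 1.2799 × 10^6 = 1.997 × 10^9 nM = 2.00 M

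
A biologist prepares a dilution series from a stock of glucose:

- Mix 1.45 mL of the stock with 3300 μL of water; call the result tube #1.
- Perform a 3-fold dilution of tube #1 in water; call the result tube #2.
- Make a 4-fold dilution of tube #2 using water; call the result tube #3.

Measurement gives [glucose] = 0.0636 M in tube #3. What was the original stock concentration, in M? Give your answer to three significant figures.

Step 1: 1.45 mL + 3300 μL = 4.75 mL total → factor 4.75/1.45 = 3.2759
Step 2: 3-fold → factor 3
Step 3: 4-fold → factor 4
Overall dilution factor = 3.2759 × 3 × 4 = 39.31
Stock = 0.0636 M × 39.31 = 2.50 M

2.50 M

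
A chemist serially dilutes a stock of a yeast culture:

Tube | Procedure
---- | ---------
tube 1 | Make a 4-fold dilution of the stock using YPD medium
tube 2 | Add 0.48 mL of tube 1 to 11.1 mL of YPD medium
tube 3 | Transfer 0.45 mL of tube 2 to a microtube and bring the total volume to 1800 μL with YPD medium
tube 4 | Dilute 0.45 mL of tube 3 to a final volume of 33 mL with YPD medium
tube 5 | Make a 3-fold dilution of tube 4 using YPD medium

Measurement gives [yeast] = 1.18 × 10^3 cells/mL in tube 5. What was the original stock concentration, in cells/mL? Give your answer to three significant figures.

1.00 × 10^8 cells/mL

Step 1: 4-fold → factor 4
Step 2: 0.48 mL + 11.1 mL = 11.58 mL total → factor 11.58/0.48 = 24.125
Step 3: 0.45 mL brought to 1800 μL → factor 1.8/0.45 = 4
Step 4: 0.45 mL brought to 33 mL → factor 33/0.45 = 73.333
Step 5: 3-fold → factor 3
Overall dilution factor = 4 × 24.125 × 4 × 73.333 × 3 = 84920
Stock = 1.18 × 10^3 cells/mL × 84920 = 1.00 × 10^8 cells/mL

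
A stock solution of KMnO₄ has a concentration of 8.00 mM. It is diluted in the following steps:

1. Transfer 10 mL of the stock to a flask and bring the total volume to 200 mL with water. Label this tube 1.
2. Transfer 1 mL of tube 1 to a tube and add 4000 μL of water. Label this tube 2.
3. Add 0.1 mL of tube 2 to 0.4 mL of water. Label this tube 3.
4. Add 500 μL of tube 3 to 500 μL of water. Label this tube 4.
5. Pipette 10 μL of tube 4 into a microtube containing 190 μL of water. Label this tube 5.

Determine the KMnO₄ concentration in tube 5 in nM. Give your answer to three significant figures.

Step 1: 10 mL brought to 200 mL → factor 200/10 = 20
Step 2: 1 mL + 4000 μL = 5 mL total → factor 5/1 = 5
Step 3: 0.1 mL + 0.4 mL = 0.5 mL total → factor 0.5/0.1 = 5
Step 4: 500 μL + 500 μL = 1000 μL total → factor 1000/500 = 2
Step 5: 10 μL + 190 μL = 200 μL total → factor 200/10 = 20
Overall dilution factor = 20 × 5 × 5 × 2 × 20 = 20000
Final = 8.00 mM / 20000 = 0.0004000 mM = 400 nM

400 nM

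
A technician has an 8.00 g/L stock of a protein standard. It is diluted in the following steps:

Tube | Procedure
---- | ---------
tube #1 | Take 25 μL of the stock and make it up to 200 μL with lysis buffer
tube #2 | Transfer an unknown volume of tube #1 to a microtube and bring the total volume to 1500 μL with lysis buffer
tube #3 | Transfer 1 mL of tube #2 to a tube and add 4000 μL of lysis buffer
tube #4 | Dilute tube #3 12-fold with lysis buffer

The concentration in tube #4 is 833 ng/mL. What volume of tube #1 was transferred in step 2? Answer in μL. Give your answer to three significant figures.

75.0 μL

Step 1: 25 μL brought to 200 μL → factor 200/25 = 8
Step 2: v brought to 1500 μL → factor = 1500 μL/v
Step 3: 1 mL + 4000 μL = 5 mL total → factor 5/1 = 5
Step 4: 12-fold → factor 12
Product of known-step factors = 480
Overall factor = 8.00 g/L / (833 ng/mL) = 9603.8
Step-2 factor = 9603.8 / 480 = 20.008
v = 1500 μL / 20.008 = 75.0 μL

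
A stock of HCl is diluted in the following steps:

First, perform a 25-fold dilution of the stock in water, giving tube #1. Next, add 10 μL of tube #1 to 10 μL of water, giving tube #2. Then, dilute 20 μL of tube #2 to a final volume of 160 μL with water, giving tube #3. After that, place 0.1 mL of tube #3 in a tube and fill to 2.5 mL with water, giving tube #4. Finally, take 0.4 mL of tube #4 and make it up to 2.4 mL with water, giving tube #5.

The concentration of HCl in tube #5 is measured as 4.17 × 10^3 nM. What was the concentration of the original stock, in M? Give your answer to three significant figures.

0.250 M

Step 1: 25-fold → factor 25
Step 2: 10 μL + 10 μL = 20 μL total → factor 20/10 = 2
Step 3: 20 μL brought to 160 μL → factor 160/20 = 8
Step 4: 0.1 mL brought to 2.5 mL → factor 2.5/0.1 = 25
Step 5: 0.4 mL brought to 2.4 mL → factor 2.4/0.4 = 6
Overall dilution factor = 25 × 2 × 8 × 25 × 6 = 60000
Stock = 4.17 × 10^3 nM × 60000 = 2.502 × 10^8 nM = 0.250 M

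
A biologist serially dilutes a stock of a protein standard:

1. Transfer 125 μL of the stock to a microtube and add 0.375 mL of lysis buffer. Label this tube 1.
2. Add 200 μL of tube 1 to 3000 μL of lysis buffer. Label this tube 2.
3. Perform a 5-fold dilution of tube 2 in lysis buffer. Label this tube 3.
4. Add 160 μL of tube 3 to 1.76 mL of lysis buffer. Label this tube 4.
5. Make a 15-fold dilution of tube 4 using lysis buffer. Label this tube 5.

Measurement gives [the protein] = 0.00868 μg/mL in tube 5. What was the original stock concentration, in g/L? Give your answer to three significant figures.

Step 1: 125 μL + 0.375 mL = 500 μL total → factor 500/125 = 4
Step 2: 200 μL + 3000 μL = 3200 μL total → factor 3200/200 = 16
Step 3: 5-fold → factor 5
Step 4: 160 μL + 1.76 mL = 1920 μL total → factor 1920/160 = 12
Step 5: 15-fold → factor 15
Overall dilution factor = 4 × 16 × 5 × 12 × 15 = 57600
Stock = 0.00868 μg/mL × 57600 = 500.0 μg/mL = 0.500 g/L

0.500 g/L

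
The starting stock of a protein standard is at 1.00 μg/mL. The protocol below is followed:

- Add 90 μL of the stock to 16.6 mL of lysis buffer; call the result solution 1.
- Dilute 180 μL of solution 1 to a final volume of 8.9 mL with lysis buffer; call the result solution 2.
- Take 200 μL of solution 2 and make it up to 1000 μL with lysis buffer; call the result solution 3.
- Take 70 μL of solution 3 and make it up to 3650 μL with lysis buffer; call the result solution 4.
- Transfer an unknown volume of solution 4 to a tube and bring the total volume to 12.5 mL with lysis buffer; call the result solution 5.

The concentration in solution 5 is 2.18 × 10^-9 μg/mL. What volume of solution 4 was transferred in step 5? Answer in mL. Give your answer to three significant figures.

Step 1: 90 μL + 16.6 mL = 16690 μL total → factor 16690/90 = 185.44
Step 2: 180 μL brought to 8.9 mL → factor 8900/180 = 49.444
Step 3: 200 μL brought to 1000 μL → factor 1000/200 = 5
Step 4: 70 μL brought to 3650 μL → factor 3650/70 = 52.143
Step 5: v brought to 12.5 mL → factor = 12.5 mL/v
Product of known-step factors = 2.3905 × 10^6
Overall factor = 1.00 μg/mL / (2.18 × 10^-9 μg/mL) = 4.5872 × 10^8
Step-5 factor = 4.5872 × 10^8 / 2.3905 × 10^6 = 191.89
v = 12.5 mL / 191.89 = 0.0651 mL

0.0651 mL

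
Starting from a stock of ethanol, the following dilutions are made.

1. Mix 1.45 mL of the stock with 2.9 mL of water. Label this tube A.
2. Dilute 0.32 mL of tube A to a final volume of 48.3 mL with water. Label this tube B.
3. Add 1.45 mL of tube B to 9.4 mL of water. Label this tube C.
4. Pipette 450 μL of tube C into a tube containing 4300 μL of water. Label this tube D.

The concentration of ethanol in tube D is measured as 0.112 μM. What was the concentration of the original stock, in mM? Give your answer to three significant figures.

Step 1: 1.45 mL + 2.9 mL = 4.35 mL total → factor 4.35/1.45 = 3
Step 2: 0.32 mL brought to 48.3 mL → factor 48.3/0.32 = 150.94
Step 3: 1.45 mL + 9.4 mL = 10.85 mL total → factor 10.85/1.45 = 7.4828
Step 4: 450 μL + 4300 μL = 4750 μL total → factor 4750/450 = 10.556
Overall dilution factor = 3 × 150.94 × 7.4828 × 10.556 = 35765
Stock = 0.112 μM × 35765 = 4006 μM = 4.01 mM

4.01 mM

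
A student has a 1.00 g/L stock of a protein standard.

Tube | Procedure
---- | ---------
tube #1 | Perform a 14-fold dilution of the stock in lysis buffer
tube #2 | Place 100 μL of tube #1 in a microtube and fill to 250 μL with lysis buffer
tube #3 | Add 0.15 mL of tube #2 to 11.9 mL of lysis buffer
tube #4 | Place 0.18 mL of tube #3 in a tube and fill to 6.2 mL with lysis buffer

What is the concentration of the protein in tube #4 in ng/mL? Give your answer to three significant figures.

10.3 ng/mL

Step 1: 14-fold → factor 14
Step 2: 100 μL brought to 250 μL → factor 250/100 = 2.5
Step 3: 0.15 mL + 11.9 mL = 12.05 mL total → factor 12.05/0.15 = 80.333
Step 4: 0.18 mL brought to 6.2 mL → factor 6.2/0.18 = 34.444
Dilution factor through tube #4 = 14 × 2.5 × 80.333 × 34.444 = 96846
[tube #4] = 1.00 g/L / 96846 = 1.033 × 10^-5 g/L = 10.3 ng/mL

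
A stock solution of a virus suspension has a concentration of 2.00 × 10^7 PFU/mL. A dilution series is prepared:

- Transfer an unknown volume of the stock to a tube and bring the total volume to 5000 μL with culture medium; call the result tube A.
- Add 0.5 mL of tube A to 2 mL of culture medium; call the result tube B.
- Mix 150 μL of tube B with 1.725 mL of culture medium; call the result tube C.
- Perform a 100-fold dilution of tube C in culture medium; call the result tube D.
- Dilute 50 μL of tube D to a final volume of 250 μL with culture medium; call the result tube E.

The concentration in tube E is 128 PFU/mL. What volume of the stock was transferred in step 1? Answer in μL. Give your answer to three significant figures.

Step 1: v brought to 5000 μL → factor = 5000 μL/v
Step 2: 0.5 mL + 2 mL = 2.5 mL total → factor 2.5/0.5 = 5
Step 3: 150 μL + 1.725 mL = 1875 μL total → factor 1875/150 = 12.5
Step 4: 100-fold → factor 100
Step 5: 50 μL brought to 250 μL → factor 250/50 = 5
Product of known-step factors = 31250
Overall factor = 2.00 × 10^7 PFU/mL / (128 PFU/mL) = 1.5625 × 10^5
Step-1 factor = 1.5625 × 10^5 / 31250 = 5
v = 5000 μL / 5 = 1.00 × 10^3 μL

1.00 × 10^3 μL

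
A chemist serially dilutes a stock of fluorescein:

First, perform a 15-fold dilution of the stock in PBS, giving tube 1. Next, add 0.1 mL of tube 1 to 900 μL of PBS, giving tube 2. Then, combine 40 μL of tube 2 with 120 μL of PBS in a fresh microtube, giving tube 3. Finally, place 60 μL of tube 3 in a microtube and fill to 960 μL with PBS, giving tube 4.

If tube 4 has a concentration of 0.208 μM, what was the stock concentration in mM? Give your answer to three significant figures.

Step 1: 15-fold → factor 15
Step 2: 0.1 mL + 900 μL = 1 mL total → factor 1/0.1 = 10
Step 3: 40 μL + 120 μL = 160 μL total → factor 160/40 = 4
Step 4: 60 μL brought to 960 μL → factor 960/60 = 16
Overall dilution factor = 15 × 10 × 4 × 16 = 9600
Stock = 0.208 μM × 9600 = 1997 μM = 2.00 mM

2.00 mM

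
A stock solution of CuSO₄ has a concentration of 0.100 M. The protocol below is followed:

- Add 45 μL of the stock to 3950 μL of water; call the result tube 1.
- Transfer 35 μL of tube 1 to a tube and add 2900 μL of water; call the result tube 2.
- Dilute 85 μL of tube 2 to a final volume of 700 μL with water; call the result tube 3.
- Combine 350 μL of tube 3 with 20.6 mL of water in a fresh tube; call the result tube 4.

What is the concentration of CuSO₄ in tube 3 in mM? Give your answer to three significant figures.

0.00163 mM

Step 1: 45 μL + 3950 μL = 3995 μL total → factor 3995/45 = 88.778
Step 2: 35 μL + 2900 μL = 2935 μL total → factor 2935/35 = 83.857
Step 3: 85 μL brought to 700 μL → factor 700/85 = 8.2353
Dilution factor through tube 3 = 88.778 × 83.857 × 8.2353 = 61309
[tube 3] = 0.100 M / 61309 = 1.631 × 10^-6 M = 0.00163 mM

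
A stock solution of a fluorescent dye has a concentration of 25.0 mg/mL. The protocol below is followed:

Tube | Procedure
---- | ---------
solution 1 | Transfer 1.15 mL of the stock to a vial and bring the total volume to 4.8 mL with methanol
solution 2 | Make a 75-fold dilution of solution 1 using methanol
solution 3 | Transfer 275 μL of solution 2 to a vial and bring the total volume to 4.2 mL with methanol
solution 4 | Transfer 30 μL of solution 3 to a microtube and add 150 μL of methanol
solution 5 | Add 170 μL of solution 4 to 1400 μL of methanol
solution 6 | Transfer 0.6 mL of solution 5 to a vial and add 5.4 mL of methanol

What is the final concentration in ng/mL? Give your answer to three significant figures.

Step 1: 1.15 mL brought to 4.8 mL → factor 4.8/1.15 = 4.1739
Step 2: 75-fold → factor 75
Step 3: 275 μL brought to 4.2 mL → factor 4200/275 = 15.273
Step 4: 30 μL + 150 μL = 180 μL total → factor 180/30 = 6
Step 5: 170 μL + 1400 μL = 1570 μL total → factor 1570/170 = 9.2353
Step 6: 0.6 mL + 5.4 mL = 6 mL total → factor 6/0.6 = 10
Overall dilution factor = 4.1739 × 75 × 15.273 × 6 × 9.2353 × 10 = 2.6493 × 10^6
Final = 25.0 mg/mL / 2.6493 × 10^6 = 9.437 × 10^-6 mg/mL = 9.44 ng/mL

9.44 ng/mL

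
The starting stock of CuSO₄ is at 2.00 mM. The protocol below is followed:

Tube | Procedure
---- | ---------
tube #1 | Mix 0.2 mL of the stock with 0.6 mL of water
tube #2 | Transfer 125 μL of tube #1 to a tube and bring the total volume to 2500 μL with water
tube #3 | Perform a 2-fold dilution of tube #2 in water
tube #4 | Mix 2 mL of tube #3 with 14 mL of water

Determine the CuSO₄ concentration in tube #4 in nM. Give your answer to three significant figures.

1.56 × 10^3 nM

Step 1: 0.2 mL + 0.6 mL = 0.8 mL total → factor 0.8/0.2 = 4
Step 2: 125 μL brought to 2500 μL → factor 2500/125 = 20
Step 3: 2-fold → factor 2
Step 4: 2 mL + 14 mL = 16 mL total → factor 16/2 = 8
Overall dilution factor = 4 × 20 × 2 × 8 = 1280
Final = 2.00 mM / 1280 = 0.001563 mM = 1.56 × 10^3 nM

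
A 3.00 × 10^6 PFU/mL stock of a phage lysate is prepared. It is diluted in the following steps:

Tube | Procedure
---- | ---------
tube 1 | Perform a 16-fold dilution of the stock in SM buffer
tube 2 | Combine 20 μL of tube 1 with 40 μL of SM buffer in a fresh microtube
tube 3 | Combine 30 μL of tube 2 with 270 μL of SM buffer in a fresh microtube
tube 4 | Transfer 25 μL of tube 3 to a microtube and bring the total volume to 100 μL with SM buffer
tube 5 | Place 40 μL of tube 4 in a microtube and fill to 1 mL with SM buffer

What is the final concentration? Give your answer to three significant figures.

Step 1: 16-fold → factor 16
Step 2: 20 μL + 40 μL = 60 μL total → factor 60/20 = 3
Step 3: 30 μL + 270 μL = 300 μL total → factor 300/30 = 10
Step 4: 25 μL brought to 100 μL → factor 100/25 = 4
Step 5: 40 μL brought to 1 mL → factor 1000/40 = 25
Overall dilution factor = 16 × 3 × 10 × 4 × 25 = 48000
Final = 3.00 × 10^6 PFU/mL / 48000 = 62.5 PFU/mL

62.5 PFU/mL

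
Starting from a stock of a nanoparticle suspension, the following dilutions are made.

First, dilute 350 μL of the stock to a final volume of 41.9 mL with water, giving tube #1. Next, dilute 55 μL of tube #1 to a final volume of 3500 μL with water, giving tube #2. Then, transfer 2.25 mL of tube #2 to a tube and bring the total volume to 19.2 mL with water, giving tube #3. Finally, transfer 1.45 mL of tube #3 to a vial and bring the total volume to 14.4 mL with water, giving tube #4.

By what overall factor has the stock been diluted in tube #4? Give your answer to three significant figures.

Step 1: 350 μL brought to 41.9 mL → factor 41900/350 = 119.71
Step 2: 55 μL brought to 3500 μL → factor 3500/55 = 63.636
Step 3: 2.25 mL brought to 19.2 mL → factor 19.2/2.25 = 8.5333
Step 4: 1.45 mL brought to 14.4 mL → factor 14.4/1.45 = 9.931
Overall dilution factor = 119.71 × 63.636 × 8.5333 × 9.931 = 6.456 × 10^5

6.46 × 10^5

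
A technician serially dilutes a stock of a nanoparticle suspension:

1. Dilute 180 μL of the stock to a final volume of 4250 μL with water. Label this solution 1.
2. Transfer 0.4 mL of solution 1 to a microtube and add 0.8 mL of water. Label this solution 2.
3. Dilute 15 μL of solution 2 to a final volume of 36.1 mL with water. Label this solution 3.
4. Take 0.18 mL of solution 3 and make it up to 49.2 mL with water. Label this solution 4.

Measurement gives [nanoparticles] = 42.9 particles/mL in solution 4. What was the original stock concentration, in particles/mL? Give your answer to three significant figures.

2.00 × 10^9 particles/mL

Step 1: 180 μL brought to 4250 μL → factor 4250/180 = 23.611
Step 2: 0.4 mL + 0.8 mL = 1.2 mL total → factor 1.2/0.4 = 3
Step 3: 15 μL brought to 36.1 mL → factor 36100/15 = 2406.7
Step 4: 0.18 mL brought to 49.2 mL → factor 49.2/0.18 = 273.33
Overall dilution factor = 23.611 × 3 × 2406.7 × 273.33 = 4.6596 × 10^7
Stock = 42.9 particles/mL × 4.6596 × 10^7 = 2.00 × 10^9 particles/mL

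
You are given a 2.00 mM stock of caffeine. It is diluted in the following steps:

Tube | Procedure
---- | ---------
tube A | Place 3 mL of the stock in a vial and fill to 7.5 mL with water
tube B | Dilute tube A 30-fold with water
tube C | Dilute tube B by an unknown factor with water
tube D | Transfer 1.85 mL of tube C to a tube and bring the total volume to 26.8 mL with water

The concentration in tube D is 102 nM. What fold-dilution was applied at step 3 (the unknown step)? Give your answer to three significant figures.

18.0-fold

Step 1: 3 mL brought to 7.5 mL → factor 7.5/3 = 2.5
Step 2: 30-fold → factor 30
Step 3: unknown factor x
Step 4: 1.85 mL brought to 26.8 mL → factor 26.8/1.85 = 14.486
Product of known-step factors = 1086.5
Overall factor = 2.00 mM / (102 nM) = 19608
x = 19608 / 1086.5 = 18.0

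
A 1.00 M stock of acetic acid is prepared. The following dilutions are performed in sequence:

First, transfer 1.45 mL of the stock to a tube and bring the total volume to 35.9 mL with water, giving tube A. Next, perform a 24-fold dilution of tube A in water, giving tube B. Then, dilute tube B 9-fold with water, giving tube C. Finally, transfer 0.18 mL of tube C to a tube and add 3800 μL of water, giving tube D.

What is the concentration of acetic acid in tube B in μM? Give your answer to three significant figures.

Step 1: 1.45 mL brought to 35.9 mL → factor 35.9/1.45 = 24.759
Step 2: 24-fold → factor 24
Dilution factor through tube B = 24.759 × 24 = 594.21
[tube B] = 1.00 M / 594.21 = 0.001683 M = 1.68 × 10^3 μM

1.68 × 10^3 μM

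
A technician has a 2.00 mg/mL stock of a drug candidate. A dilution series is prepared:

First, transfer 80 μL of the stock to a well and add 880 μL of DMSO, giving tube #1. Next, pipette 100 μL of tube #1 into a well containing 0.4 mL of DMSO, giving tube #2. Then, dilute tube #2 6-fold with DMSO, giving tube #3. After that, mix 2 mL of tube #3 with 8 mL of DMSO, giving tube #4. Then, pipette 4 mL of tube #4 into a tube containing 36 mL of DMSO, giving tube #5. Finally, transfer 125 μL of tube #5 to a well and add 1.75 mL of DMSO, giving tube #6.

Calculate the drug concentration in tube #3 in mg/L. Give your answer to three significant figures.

Step 1: 80 μL + 880 μL = 960 μL total → factor 960/80 = 12
Step 2: 100 μL + 0.4 mL = 500 μL total → factor 500/100 = 5
Step 3: 6-fold → factor 6
Dilution factor through tube #3 = 12 × 5 × 6 = 360
[tube #3] = 2.00 mg/mL / 360 = 0.005556 mg/mL = 5.56 mg/L

5.56 mg/L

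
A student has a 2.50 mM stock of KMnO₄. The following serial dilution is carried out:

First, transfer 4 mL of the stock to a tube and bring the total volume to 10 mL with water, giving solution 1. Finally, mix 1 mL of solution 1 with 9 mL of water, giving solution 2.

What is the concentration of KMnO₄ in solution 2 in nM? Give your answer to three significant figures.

Step 1: 4 mL brought to 10 mL → factor 10/4 = 2.5
Step 2: 1 mL + 9 mL = 10 mL total → factor 10/1 = 10
Overall dilution factor = 2.5 × 10 = 25
Final = 2.50 mM / 25 = 0.1000 mM = 1.00 × 10^5 nM

1.00 × 10^5 nM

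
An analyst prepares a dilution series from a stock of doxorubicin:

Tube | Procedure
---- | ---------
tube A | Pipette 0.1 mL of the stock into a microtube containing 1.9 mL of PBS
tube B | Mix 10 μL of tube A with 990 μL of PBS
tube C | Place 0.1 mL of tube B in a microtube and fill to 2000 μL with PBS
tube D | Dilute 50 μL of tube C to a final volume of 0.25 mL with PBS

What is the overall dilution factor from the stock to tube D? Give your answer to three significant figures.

Step 1: 0.1 mL + 1.9 mL = 2 mL total → factor 2/0.1 = 20
Step 2: 10 μL + 990 μL = 1000 μL total → factor 1000/10 = 100
Step 3: 0.1 mL brought to 2000 μL → factor 2/0.1 = 20
Step 4: 50 μL brought to 0.25 mL → factor 250/50 = 5
Overall dilution factor = 20 × 100 × 20 × 5 = 2 × 10^5

2.00 × 10^5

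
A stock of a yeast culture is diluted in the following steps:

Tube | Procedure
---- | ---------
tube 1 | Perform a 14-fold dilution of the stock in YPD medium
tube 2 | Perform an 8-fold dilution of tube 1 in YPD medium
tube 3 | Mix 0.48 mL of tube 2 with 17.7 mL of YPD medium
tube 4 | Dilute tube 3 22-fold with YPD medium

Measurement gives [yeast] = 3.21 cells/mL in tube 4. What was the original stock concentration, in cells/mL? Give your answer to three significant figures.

Step 1: 14-fold → factor 14
Step 2: 8-fold → factor 8
Step 3: 0.48 mL + 17.7 mL = 18.18 mL total → factor 18.18/0.48 = 37.875
Step 4: 22-fold → factor 22
Overall dilution factor = 14 × 8 × 37.875 × 22 = 93324
Stock = 3.21 cells/mL × 93324 = 3.00 × 10^5 cells/mL

3.00 × 10^5 cells/mL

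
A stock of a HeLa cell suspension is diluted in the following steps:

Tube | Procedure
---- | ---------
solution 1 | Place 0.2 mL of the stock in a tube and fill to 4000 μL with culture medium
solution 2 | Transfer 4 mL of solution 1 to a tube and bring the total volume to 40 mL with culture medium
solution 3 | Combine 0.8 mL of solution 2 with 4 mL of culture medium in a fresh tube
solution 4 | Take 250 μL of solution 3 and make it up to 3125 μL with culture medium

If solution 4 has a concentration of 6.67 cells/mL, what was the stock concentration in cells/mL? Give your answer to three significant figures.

Step 1: 0.2 mL brought to 4000 μL → factor 4/0.2 = 20
Step 2: 4 mL brought to 40 mL → factor 40/4 = 10
Step 3: 0.8 mL + 4 mL = 4.8 mL total → factor 4.8/0.8 = 6
Step 4: 250 μL brought to 3125 μL → factor 3125/250 = 12.5
Overall dilution factor = 20 × 10 × 6 × 12.5 = 15000
Stock = 6.67 cells/mL × 15000 = 1.00 × 10^5 cells/mL

1.00 × 10^5 cells/mL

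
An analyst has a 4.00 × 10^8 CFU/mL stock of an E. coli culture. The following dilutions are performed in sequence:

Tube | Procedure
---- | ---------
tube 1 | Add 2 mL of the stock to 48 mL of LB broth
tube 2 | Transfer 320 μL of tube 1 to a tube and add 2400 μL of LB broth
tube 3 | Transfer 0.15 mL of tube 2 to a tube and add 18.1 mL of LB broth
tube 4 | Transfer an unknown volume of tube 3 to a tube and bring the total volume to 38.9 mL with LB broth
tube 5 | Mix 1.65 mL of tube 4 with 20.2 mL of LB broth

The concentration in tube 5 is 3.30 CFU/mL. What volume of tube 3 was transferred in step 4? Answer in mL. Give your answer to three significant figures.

0.110 mL

Step 1: 2 mL + 48 mL = 50 mL total → factor 50/2 = 25
Step 2: 320 μL + 2400 μL = 2720 μL total → factor 2720/320 = 8.5
Step 3: 0.15 mL + 18.1 mL = 18.25 mL total → factor 18.25/0.15 = 121.67
Step 4: v brought to 38.9 mL → factor = 38.9 mL/v
Step 5: 1.65 mL + 20.2 mL = 21.85 mL total → factor 21.85/1.65 = 13.242
Product of known-step factors = 3.4237 × 10^5
Overall factor = 4.00 × 10^8 CFU/mL / (3.30 CFU/mL) = 1.2121 × 10^8
Step-4 factor = 1.2121 × 10^8 / 3.4237 × 10^5 = 354.04
v = 38.9 mL / 354.04 = 0.110 mL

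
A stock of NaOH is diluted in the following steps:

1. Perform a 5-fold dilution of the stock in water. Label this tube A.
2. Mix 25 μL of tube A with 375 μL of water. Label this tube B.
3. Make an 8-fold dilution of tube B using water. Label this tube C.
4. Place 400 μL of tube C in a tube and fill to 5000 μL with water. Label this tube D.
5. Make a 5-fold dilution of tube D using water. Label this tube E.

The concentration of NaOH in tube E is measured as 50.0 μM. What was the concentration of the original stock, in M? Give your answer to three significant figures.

Step 1: 5-fold → factor 5
Step 2: 25 μL + 375 μL = 400 μL total → factor 400/25 = 16
Step 3: 8-fold → factor 8
Step 4: 400 μL brought to 5000 μL → factor 5000/400 = 12.5
Step 5: 5-fold → factor 5
Overall dilution factor = 5 × 16 × 8 × 12.5 × 5 = 40000
Stock = 50.0 μM × 40000 = 2.000 × 10^6 μM = 2.00 M

2.00 M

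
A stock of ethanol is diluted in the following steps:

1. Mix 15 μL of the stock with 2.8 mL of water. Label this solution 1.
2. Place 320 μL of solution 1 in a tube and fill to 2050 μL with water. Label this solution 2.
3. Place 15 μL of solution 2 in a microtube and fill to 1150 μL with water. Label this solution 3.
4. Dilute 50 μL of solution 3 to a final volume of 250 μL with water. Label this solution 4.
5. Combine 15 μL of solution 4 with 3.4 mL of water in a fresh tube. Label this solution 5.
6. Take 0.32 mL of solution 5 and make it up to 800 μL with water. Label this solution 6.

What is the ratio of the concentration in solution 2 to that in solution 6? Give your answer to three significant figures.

Step 1: 15 μL + 2.8 mL = 2815 μL total → factor 2815/15 = 187.67
Step 2: 320 μL brought to 2050 μL → factor 2050/320 = 6.4062
Step 3: 15 μL brought to 1150 μL → factor 1150/15 = 76.667
Step 4: 50 μL brought to 250 μL → factor 250/50 = 5
Step 5: 15 μL + 3.4 mL = 3415 μL total → factor 3415/15 = 227.67
Step 6: 0.32 mL brought to 800 μL → factor 0.8/0.32 = 2.5
Dilution factor to solution 2 = 1202.2; to solution 6 = 2.6231 × 10^8
[solution 2]/[solution 6] = (factor to solution 6)/(factor to solution 2) = 2.6231 × 10^8/1202.2 = 2.18 × 10^5

2.18 × 10^5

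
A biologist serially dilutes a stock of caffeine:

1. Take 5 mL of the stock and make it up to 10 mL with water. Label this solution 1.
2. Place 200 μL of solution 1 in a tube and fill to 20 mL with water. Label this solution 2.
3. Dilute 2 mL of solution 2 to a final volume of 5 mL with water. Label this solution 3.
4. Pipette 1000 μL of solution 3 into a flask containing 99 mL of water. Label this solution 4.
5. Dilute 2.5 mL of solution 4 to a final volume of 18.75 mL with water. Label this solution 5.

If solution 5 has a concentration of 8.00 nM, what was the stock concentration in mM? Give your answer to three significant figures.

3.00 mM

Step 1: 5 mL brought to 10 mL → factor 10/5 = 2
Step 2: 200 μL brought to 20 mL → factor 20000/200 = 100
Step 3: 2 mL brought to 5 mL → factor 5/2 = 2.5
Step 4: 1000 μL + 99 mL = 1 × 10^5 μL total → factor 1 × 10^5/1000 = 100
Step 5: 2.5 mL brought to 18.75 mL → factor 18.75/2.5 = 7.5
Overall dilution factor = 2 × 100 × 2.5 × 100 × 7.5 = 3.75 × 10^5
Stock = 8.00 nM × 3.75 × 10^5 = 3.000 × 10^6 nM = 3.00 mM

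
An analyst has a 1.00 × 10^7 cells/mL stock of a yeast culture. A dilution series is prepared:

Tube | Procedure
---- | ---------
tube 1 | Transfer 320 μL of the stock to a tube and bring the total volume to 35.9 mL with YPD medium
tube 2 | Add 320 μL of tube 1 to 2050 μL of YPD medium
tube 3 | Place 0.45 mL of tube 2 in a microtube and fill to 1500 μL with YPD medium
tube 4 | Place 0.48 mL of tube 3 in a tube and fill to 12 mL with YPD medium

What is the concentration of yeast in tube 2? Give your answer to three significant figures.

1.20 × 10^4 cells/mL

Step 1: 320 μL brought to 35.9 mL → factor 35900/320 = 112.19
Step 2: 320 μL + 2050 μL = 2370 μL total → factor 2370/320 = 7.4062
Dilution factor through tube 2 = 112.19 × 7.4062 = 830.89
[tube 2] = 1.00 × 10^7 cells/mL / 830.89 = 1.20 × 10^4 cells/mL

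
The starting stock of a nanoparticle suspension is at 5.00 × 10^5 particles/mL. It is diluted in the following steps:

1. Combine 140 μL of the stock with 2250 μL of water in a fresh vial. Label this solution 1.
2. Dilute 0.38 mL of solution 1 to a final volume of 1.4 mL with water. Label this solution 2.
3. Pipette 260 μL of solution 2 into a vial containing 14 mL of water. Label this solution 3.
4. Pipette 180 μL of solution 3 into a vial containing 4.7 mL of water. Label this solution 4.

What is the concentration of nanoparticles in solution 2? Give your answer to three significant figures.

7.95 × 10^3 particles/mL

Step 1: 140 μL + 2250 μL = 2390 μL total → factor 2390/140 = 17.071
Step 2: 0.38 mL brought to 1.4 mL → factor 1.4/0.38 = 3.6842
Dilution factor through solution 2 = 17.071 × 3.6842 = 62.895
[solution 2] = 5.00 × 10^5 particles/mL / 62.895 = 7.95 × 10^3 particles/mL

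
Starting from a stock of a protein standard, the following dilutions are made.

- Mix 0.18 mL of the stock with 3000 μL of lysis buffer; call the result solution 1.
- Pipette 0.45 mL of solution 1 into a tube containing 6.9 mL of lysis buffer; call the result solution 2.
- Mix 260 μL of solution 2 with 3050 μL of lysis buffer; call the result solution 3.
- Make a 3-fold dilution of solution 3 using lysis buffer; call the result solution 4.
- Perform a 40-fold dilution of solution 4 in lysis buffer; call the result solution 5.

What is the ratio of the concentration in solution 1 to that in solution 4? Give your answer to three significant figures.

624

Step 1: 0.18 mL + 3000 μL = 3.18 mL total → factor 3.18/0.18 = 17.667
Step 2: 0.45 mL + 6.9 mL = 7.35 mL total → factor 7.35/0.45 = 16.333
Step 3: 260 μL + 3050 μL = 3310 μL total → factor 3310/260 = 12.731
Step 4: 3-fold → factor 3
Dilution factor to solution 1 = 17.667; to solution 4 = 11021
[solution 1]/[solution 4] = (factor to solution 4)/(factor to solution 1) = 11021/17.667 = 624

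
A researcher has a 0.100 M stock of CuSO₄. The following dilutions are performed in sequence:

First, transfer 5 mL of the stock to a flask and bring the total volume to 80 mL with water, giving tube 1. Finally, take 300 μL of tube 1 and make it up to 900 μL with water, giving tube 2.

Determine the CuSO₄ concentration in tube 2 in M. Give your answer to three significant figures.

0.00208 M

Step 1: 5 mL brought to 80 mL → factor 80/5 = 16
Step 2: 300 μL brought to 900 μL → factor 900/300 = 3
Overall dilution factor = 16 × 3 = 48
Final = 0.100 M / 48 = 0.00208 M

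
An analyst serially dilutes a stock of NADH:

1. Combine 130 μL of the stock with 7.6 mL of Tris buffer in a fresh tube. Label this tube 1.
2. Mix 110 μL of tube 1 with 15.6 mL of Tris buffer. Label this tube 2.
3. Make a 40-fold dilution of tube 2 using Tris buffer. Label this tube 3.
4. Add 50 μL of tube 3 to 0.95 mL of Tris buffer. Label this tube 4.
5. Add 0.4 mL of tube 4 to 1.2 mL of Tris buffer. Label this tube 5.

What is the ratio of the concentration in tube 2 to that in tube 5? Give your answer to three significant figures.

3.20 × 10^3

Step 1: 130 μL + 7.6 mL = 7730 μL total → factor 7730/130 = 59.462
Step 2: 110 μL + 15.6 mL = 15710 μL total → factor 15710/110 = 142.82
Step 3: 40-fold → factor 40
Step 4: 50 μL + 0.95 mL = 1000 μL total → factor 1000/50 = 20
Step 5: 0.4 mL + 1.2 mL = 1.6 mL total → factor 1.6/0.4 = 4
Dilution factor to tube 2 = 8492.2; to tube 5 = 2.7175 × 10^7
[tube 2]/[tube 5] = (factor to tube 5)/(factor to tube 2) = 2.7175 × 10^7/8492.2 = 3.20 × 10^3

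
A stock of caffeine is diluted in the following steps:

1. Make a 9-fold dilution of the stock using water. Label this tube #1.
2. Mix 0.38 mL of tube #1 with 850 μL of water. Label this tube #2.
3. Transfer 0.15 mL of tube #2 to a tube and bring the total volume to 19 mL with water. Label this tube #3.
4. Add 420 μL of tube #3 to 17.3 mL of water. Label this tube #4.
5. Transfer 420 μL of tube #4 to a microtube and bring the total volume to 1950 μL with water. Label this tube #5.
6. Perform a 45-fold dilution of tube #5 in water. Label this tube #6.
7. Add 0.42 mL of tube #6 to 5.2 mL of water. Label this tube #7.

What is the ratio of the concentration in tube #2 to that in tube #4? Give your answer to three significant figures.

5.34 × 10^3

Step 1: 9-fold → factor 9
Step 2: 0.38 mL + 850 μL = 1.23 mL total → factor 1.23/0.38 = 3.2368
Step 3: 0.15 mL brought to 19 mL → factor 19/0.15 = 126.67
Step 4: 420 μL + 17.3 mL = 17720 μL total → factor 17720/420 = 42.19
Dilution factor to tube #2 = 29.132; to tube #4 = 1.5568 × 10^5
[tube #2]/[tube #4] = (factor to tube #4)/(factor to tube #2) = 1.5568 × 10^5/29.132 = 5.34 × 10^3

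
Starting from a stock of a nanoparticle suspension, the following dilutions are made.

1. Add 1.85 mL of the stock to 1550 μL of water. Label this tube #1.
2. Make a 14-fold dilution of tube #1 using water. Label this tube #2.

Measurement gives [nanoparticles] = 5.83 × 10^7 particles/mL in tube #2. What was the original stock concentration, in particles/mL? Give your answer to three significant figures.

Step 1: 1.85 mL + 1550 μL = 3.4 mL total → factor 3.4/1.85 = 1.8378
Step 2: 14-fold → factor 14
Overall dilution factor = 1.8378 × 14 = 25.73
Stock = 5.83 × 10^7 particles/mL × 25.73 = 1.50 × 10^9 particles/mL

1.50 × 10^9 particles/mL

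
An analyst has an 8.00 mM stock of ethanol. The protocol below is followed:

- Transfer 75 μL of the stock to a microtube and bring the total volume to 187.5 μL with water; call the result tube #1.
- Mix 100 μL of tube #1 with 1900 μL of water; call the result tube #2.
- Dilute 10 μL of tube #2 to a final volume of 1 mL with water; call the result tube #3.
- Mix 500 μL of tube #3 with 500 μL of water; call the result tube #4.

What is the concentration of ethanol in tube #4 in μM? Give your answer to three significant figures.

0.800 μM

Step 1: 75 μL brought to 187.5 μL → factor 187.5/75 = 2.5
Step 2: 100 μL + 1900 μL = 2000 μL total → factor 2000/100 = 20
Step 3: 10 μL brought to 1 mL → factor 1000/10 = 100
Step 4: 500 μL + 500 μL = 1000 μL total → factor 1000/500 = 2
Overall dilution factor = 2.5 × 20 × 100 × 2 = 10000
Final = 8.00 mM / 10000 = 0.0008000 mM = 0.800 μM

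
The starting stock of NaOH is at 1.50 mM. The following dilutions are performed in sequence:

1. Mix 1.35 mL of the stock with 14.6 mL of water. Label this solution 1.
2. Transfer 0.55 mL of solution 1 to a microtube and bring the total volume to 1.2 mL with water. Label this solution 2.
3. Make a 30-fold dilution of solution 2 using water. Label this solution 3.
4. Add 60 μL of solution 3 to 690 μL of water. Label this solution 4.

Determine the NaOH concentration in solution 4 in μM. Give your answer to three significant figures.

0.155 μM

Step 1: 1.35 mL + 14.6 mL = 15.95 mL total → factor 15.95/1.35 = 11.815
Step 2: 0.55 mL brought to 1.2 mL → factor 1.2/0.55 = 2.1818
Step 3: 30-fold → factor 30
Step 4: 60 μL + 690 μL = 750 μL total → factor 750/60 = 12.5
Overall dilution factor = 11.815 × 2.1818 × 30 × 12.5 = 9666.7
Final = 1.50 mM / 9666.7 = 0.0001552 mM = 0.155 μM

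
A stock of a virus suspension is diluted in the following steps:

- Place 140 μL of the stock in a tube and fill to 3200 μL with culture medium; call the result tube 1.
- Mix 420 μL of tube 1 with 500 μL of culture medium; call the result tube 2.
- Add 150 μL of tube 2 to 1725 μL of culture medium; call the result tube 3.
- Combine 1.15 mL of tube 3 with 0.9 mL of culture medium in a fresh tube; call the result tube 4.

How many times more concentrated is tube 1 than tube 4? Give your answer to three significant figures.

48.8

Step 1: 140 μL brought to 3200 μL → factor 3200/140 = 22.857
Step 2: 420 μL + 500 μL = 920 μL total → factor 920/420 = 2.1905
Step 3: 150 μL + 1725 μL = 1875 μL total → factor 1875/150 = 12.5
Step 4: 1.15 mL + 0.9 mL = 2.05 mL total → factor 2.05/1.15 = 1.7826
Dilution factor to tube 1 = 22.857; to tube 4 = 1115.6
[tube 1]/[tube 4] = (factor to tube 4)/(factor to tube 1) = 1115.6/22.857 = 48.8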